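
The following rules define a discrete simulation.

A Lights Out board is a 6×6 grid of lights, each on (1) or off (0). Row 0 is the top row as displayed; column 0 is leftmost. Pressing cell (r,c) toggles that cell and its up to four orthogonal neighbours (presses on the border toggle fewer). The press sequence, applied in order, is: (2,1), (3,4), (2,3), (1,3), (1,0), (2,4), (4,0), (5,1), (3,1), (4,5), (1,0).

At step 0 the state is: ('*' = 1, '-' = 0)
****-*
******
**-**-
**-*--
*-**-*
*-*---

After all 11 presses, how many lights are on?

20

k=0  ****-*
******
**-**-
**-*--
*-**-*
*-*---
k=1  ****-*
*-****
--***-
*--*--
*-**-*
*-*---
k=2  ****-*
*-****
--**--
*---**
*-****
*-*---
k=3  ****-*
*-*-**
----*-
*--***
*-****
*-*---
k=4  ***--*
*--*-*
---**-
*--***
*-****
*-*---
k=5  -**--*
-*-*-*
*--**-
*--***
*-****
*-*---
k=6  -**--*
-*-***
*----*
*--*-*
*-****
*-*---
k=7  -**--*
-*-***
*----*
---*-*
-*****
--*---
k=8  -**--*
-*-***
*----*
---*-*
--****
**----
k=9  -**--*
-*-***
**---*
****-*
-*****
**----
k=10  -**--*
-*-***
**---*
****--
-***--
**---*
k=11  ***--*
*--***
-*---*
****--
-***--
**---*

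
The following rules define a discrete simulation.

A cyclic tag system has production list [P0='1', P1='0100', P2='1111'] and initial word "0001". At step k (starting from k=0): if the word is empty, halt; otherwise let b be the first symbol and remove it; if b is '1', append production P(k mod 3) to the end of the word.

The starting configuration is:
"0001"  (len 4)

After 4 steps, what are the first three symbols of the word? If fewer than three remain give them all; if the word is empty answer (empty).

1

k=0  "0001"  (len 4)
k=1  "001"  (len 3)
k=2  "01"  (len 2)
k=3  "1"  (len 1)
k=4  "1"  (len 1)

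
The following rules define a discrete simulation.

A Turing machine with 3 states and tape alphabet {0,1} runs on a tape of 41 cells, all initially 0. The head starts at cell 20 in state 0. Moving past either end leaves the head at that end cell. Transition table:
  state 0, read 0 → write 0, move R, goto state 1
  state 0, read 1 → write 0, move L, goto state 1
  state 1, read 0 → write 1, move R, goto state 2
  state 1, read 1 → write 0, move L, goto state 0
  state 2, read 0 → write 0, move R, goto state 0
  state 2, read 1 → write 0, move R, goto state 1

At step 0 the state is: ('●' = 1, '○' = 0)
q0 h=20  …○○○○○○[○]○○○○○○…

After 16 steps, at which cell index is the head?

36

0) q0 h=20  …○○○○○○[○]○○○○○○…
1) q1 h=21  …○○○○○○[○]○○○○○○…
2) q2 h=22  …○○○○○●[○]○○○○○○…
3) q0 h=23  …○○○○●○[○]○○○○○○…
4) q1 h=24  …○○○●○○[○]○○○○○○…
5) q2 h=25  …○○●○○●[○]○○○○○○…
6) q0 h=26  …○●○○●○[○]○○○○○○…
7) q1 h=27  …●○○●○○[○]○○○○○○…
8) q2 h=28  …○○●○○●[○]○○○○○○…
9) q0 h=29  …○●○○●○[○]○○○○○○…
10) q1 h=30  …●○○●○○[○]○○○○○○…
11) q2 h=31  …○○●○○●[○]○○○○○○…
12) q0 h=32  …○●○○●○[○]○○○○○○…
13) q1 h=33  …●○○●○○[○]○○○○○○…
14) q2 h=34  …○○●○○●[○]○○○○○○|
15) q0 h=35  …○●○○●○[○]○○○○○|
16) q1 h=36  …●○○●○○[○]○○○○|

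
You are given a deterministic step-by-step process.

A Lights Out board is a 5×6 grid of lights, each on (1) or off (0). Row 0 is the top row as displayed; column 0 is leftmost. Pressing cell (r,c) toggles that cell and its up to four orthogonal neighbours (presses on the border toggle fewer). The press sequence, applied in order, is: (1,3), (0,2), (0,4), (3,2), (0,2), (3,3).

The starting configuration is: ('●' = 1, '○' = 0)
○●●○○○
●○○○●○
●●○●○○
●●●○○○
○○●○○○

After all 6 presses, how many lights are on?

16

t=0: ○●●○○○
●○○○●○
●●○●○○
●●●○○○
○○●○○○
t=1: ○●●●○○
●○●●○○
●●○○○○
●●●○○○
○○●○○○
t=2: ○○○○○○
●○○●○○
●●○○○○
●●●○○○
○○●○○○
t=3: ○○○●●●
●○○●●○
●●○○○○
●●●○○○
○○●○○○
t=4: ○○○●●●
●○○●●○
●●●○○○
●○○●○○
○○○○○○
t=5: ○●●○●●
●○●●●○
●●●○○○
●○○●○○
○○○○○○
t=6: ○●●○●●
●○●●●○
●●●●○○
●○●○●○
○○○●○○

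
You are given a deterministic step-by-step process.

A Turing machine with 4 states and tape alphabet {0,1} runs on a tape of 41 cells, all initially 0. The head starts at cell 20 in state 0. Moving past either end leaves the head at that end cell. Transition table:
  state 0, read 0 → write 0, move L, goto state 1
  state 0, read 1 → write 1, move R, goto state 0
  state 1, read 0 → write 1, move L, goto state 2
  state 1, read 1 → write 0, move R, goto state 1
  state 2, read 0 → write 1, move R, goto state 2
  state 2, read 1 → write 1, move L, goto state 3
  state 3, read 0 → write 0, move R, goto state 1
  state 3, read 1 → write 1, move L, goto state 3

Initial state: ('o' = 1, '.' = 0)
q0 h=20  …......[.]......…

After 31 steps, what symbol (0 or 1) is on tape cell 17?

gen 0: q0 h=20  …......[.]......…
gen 1: q1 h=19  …......[.]......…
gen 2: q2 h=18  …......[.]o.....…
gen 3: q2 h=19  ….....o[o]......…
gen 4: q3 h=18  …......[o]o.....…
gen 5: q3 h=17  …......[.]oo....…
gen 6: q1 h=18  …......[o]o.....…
gen 7: q1 h=19  …......[o]......…
gen 8: q1 h=20  …......[.]......…
gen 9: q2 h=19  …......[.]o.....…
gen 10: q2 h=20  ….....o[o]......…
gen 11: q3 h=19  …......[o]o.....…
gen 12: q3 h=18  …......[.]oo....…
gen 13: q1 h=19  …......[o]o.....…
gen 14: q1 h=20  …......[o]......…
gen 15: q1 h=21  …......[.]......…
gen 16: q2 h=20  …......[.]o.....…
gen 17: q2 h=21  ….....o[o]......…
gen 18: q3 h=20  …......[o]o.....…
gen 19: q3 h=19  …......[.]oo....…
gen 20: q1 h=20  …......[o]o.....…
gen 21: q1 h=21  …......[o]......…
gen 22: q1 h=22  …......[.]......…
gen 23: q2 h=21  …......[.]o.....…
gen 24: q2 h=22  ….....o[o]......…
gen 25: q3 h=21  …......[o]o.....…
gen 26: q3 h=20  …......[.]oo....…
gen 27: q1 h=21  …......[o]o.....…
gen 28: q1 h=22  …......[o]......…
gen 29: q1 h=23  …......[.]......…
gen 30: q2 h=22  …......[.]o.....…
gen 31: q2 h=23  ….....o[o]......…

0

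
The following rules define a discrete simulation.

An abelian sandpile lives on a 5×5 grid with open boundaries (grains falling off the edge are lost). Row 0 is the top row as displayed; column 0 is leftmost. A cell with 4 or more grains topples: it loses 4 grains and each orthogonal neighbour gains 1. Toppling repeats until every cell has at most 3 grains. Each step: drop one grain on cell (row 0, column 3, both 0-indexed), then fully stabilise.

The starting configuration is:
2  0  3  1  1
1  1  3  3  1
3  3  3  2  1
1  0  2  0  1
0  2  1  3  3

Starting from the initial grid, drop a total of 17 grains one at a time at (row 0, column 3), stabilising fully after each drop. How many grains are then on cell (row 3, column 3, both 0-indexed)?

1

0) 2  0  3  1  1
1  1  3  3  1
3  3  3  2  1
1  0  2  0  1
0  2  1  3  3
1) 2  0  3  2  1
1  1  3  3  1
3  3  3  2  1
1  0  2  0  1
0  2  1  3  3
2) 2  0  3  3  1
1  1  3  3  1
3  3  3  2  1
1  0  2  0  1
0  2  1  3  3
3) 2  1  1  2  2
2  3  2  2  2
0  1  2  0  2
2  1  3  1  1
0  2  1  3  3
4) 2  1  1  3  2
2  3  2  2  2
0  1  2  0  2
2  1  3  1  1
0  2  1  3  3
5) 2  1  2  0  3
2  3  2  3  2
0  1  2  0  2
2  1  3  1  1
0  2  1  3  3
6) 2  1  2  1  3
2  3  2  3  2
0  1  2  0  2
2  1  3  1  1
0  2  1  3  3
7) 2  1  2  2  3
2  3  2  3  2
0  1  2  0  2
2  1  3  1  1
0  2  1  3  3
8) 2  1  2  3  3
2  3  2  3  2
0  1  2  0  2
2  1  3  1  1
0  2  1  3  3
9) 2  1  3  2  1
2  3  3  1  0
0  1  2  1  3
2  1  3  1  1
0  2  1  3  3
10) 2  1  3  3  1
2  3  3  1  0
0  1  2  1  3
2  1  3  1  1
0  2  1  3  3
11) 2  3  1  1  2
3  0  1  3  0
0  2  3  1  3
2  1  3  1  1
0  2  1  3  3
12) 2  3  1  2  2
3  0  1  3  0
0  2  3  1  3
2  1  3  1  1
0  2  1  3  3
13) 2  3  1  3  2
3  0  1  3  0
0  2  3  1  3
2  1  3  1  1
0  2  1  3  3
14) 2  3  2  1  3
3  0  2  0  1
0  2  3  2  3
2  1  3  1  1
0  2  1  3  3
15) 2  3  2  2  3
3  0  2  0  1
0  2  3  2  3
2  1  3  1  1
0  2  1  3  3
16) 2  3  2  3  3
3  0  2  0  1
0  2  3  2  3
2  1  3  1  1
0  2  1  3  3
17) 2  3  3  1  0
3  0  2  1  2
0  2  3  2  3
2  1  3  1  1
0  2  1  3  3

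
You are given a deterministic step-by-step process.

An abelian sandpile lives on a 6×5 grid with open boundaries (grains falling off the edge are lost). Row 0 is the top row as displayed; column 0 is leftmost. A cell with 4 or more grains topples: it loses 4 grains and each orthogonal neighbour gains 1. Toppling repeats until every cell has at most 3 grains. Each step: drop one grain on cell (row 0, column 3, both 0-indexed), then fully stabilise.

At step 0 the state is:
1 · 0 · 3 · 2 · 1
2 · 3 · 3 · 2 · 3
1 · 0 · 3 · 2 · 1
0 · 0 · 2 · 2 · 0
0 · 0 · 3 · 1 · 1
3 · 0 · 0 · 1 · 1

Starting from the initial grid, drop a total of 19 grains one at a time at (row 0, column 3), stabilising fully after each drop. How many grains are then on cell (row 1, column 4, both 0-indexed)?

1

[0] 1 · 0 · 3 · 2 · 1
2 · 3 · 3 · 2 · 3
1 · 0 · 3 · 2 · 1
0 · 0 · 2 · 2 · 0
0 · 0 · 3 · 1 · 1
3 · 0 · 0 · 1 · 1
[1] 1 · 0 · 3 · 3 · 1
2 · 3 · 3 · 2 · 3
1 · 0 · 3 · 2 · 1
0 · 0 · 2 · 2 · 0
0 · 0 · 3 · 1 · 1
3 · 0 · 0 · 1 · 1
[2] 1 · 2 · 1 · 2 · 3
3 · 0 · 3 · 2 · 0
1 · 2 · 1 · 0 · 3
0 · 0 · 3 · 3 · 0
0 · 0 · 3 · 1 · 1
3 · 0 · 0 · 1 · 1
[3] 1 · 2 · 1 · 3 · 3
3 · 0 · 3 · 2 · 0
1 · 2 · 1 · 0 · 3
0 · 0 · 3 · 3 · 0
0 · 0 · 3 · 1 · 1
3 · 0 · 0 · 1 · 1
[4] 1 · 2 · 2 · 1 · 0
3 · 0 · 3 · 3 · 1
1 · 2 · 1 · 0 · 3
0 · 0 · 3 · 3 · 0
0 · 0 · 3 · 1 · 1
3 · 0 · 0 · 1 · 1
[5] 1 · 2 · 2 · 2 · 0
3 · 0 · 3 · 3 · 1
1 · 2 · 1 · 0 · 3
0 · 0 · 3 · 3 · 0
0 · 0 · 3 · 1 · 1
3 · 0 · 0 · 1 · 1
[6] 1 · 2 · 2 · 3 · 0
3 · 0 · 3 · 3 · 1
1 · 2 · 1 · 0 · 3
0 · 0 · 3 · 3 · 0
0 · 0 · 3 · 1 · 1
3 · 0 · 0 · 1 · 1
[7] 1 · 3 · 0 · 2 · 1
3 · 1 · 1 · 1 · 2
1 · 2 · 2 · 1 · 3
0 · 0 · 3 · 3 · 0
0 · 0 · 3 · 1 · 1
3 · 0 · 0 · 1 · 1
[8] 1 · 3 · 0 · 3 · 1
3 · 1 · 1 · 1 · 2
1 · 2 · 2 · 1 · 3
0 · 0 · 3 · 3 · 0
0 · 0 · 3 · 1 · 1
3 · 0 · 0 · 1 · 1
[9] 1 · 3 · 1 · 0 · 2
3 · 1 · 1 · 2 · 2
1 · 2 · 2 · 1 · 3
0 · 0 · 3 · 3 · 0
0 · 0 · 3 · 1 · 1
3 · 0 · 0 · 1 · 1
[10] 1 · 3 · 1 · 1 · 2
3 · 1 · 1 · 2 · 2
1 · 2 · 2 · 1 · 3
0 · 0 · 3 · 3 · 0
0 · 0 · 3 · 1 · 1
3 · 0 · 0 · 1 · 1
[11] 1 · 3 · 1 · 2 · 2
3 · 1 · 1 · 2 · 2
1 · 2 · 2 · 1 · 3
0 · 0 · 3 · 3 · 0
0 · 0 · 3 · 1 · 1
3 · 0 · 0 · 1 · 1
[12] 1 · 3 · 1 · 3 · 2
3 · 1 · 1 · 2 · 2
1 · 2 · 2 · 1 · 3
0 · 0 · 3 · 3 · 0
0 · 0 · 3 · 1 · 1
3 · 0 · 0 · 1 · 1
[13] 1 · 3 · 2 · 0 · 3
3 · 1 · 1 · 3 · 2
1 · 2 · 2 · 1 · 3
0 · 0 · 3 · 3 · 0
0 · 0 · 3 · 1 · 1
3 · 0 · 0 · 1 · 1
[14] 1 · 3 · 2 · 1 · 3
3 · 1 · 1 · 3 · 2
1 · 2 · 2 · 1 · 3
0 · 0 · 3 · 3 · 0
0 · 0 · 3 · 1 · 1
3 · 0 · 0 · 1 · 1
[15] 1 · 3 · 2 · 2 · 3
3 · 1 · 1 · 3 · 2
1 · 2 · 2 · 1 · 3
0 · 0 · 3 · 3 · 0
0 · 0 · 3 · 1 · 1
3 · 0 · 0 · 1 · 1
[16] 1 · 3 · 2 · 3 · 3
3 · 1 · 1 · 3 · 2
1 · 2 · 2 · 1 · 3
0 · 0 · 3 · 3 · 0
0 · 0 · 3 · 1 · 1
3 · 0 · 0 · 1 · 1
[17] 1 · 3 · 3 · 2 · 1
3 · 1 · 2 · 1 · 1
1 · 2 · 2 · 3 · 0
0 · 0 · 3 · 3 · 1
0 · 0 · 3 · 1 · 1
3 · 0 · 0 · 1 · 1
[18] 1 · 3 · 3 · 3 · 1
3 · 1 · 2 · 1 · 1
1 · 2 · 2 · 3 · 0
0 · 0 · 3 · 3 · 1
0 · 0 · 3 · 1 · 1
3 · 0 · 0 · 1 · 1
[19] 2 · 0 · 1 · 1 · 2
3 · 2 · 3 · 2 · 1
1 · 2 · 2 · 3 · 0
0 · 0 · 3 · 3 · 1
0 · 0 · 3 · 1 · 1
3 · 0 · 0 · 1 · 1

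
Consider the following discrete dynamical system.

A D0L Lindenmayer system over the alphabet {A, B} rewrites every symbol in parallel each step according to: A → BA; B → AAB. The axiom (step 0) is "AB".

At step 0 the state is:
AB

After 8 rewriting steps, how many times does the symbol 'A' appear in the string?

1393

step 0: AB
step 1: BAAAB
step 2: AABBABABAAAB
step 3: BABAAABAABBAAABBAAABBABABAAAB
step 4: AABBAAABBABABAAABBABAAABAABBABABAAABAABBABABAAABAABBAAABBAAABBABABAAAB
step 5: BABAAABAABBABABAAABAABBAAABBAAABBABABAAABAABBAAABBABABAAAB…BAAABBABAAABAABBABABAAABAABBABABAAABAABBAAABBAAABBABABAAAB  (len 169)
step 6: AABBAAABBABABAAABBABAAABAABBAAABBAAABBABABAAABBABAAABAABBA…BAAABBABAAABAABBABABAAABAABBABABAAABAABBAAABBAAABBABABAAAB  (len 408)
step 7: BABAAABAABBABABAAABAABBAAABBAAABBABABAAABAABBAAABBABABAAAB…BAAABBABAAABAABBABABAAABAABBABABAAABAABBAAABBAAABBABABAAAB  (len 985)
step 8: AABBAAABBABABAAABBABAAABAABBAAABBAAABBABABAAABBABAAABAABBA…BAAABBABAAABAABBABABAAABAABBABABAAABAABBAAABBAAABBABABAAAB  (len 2378)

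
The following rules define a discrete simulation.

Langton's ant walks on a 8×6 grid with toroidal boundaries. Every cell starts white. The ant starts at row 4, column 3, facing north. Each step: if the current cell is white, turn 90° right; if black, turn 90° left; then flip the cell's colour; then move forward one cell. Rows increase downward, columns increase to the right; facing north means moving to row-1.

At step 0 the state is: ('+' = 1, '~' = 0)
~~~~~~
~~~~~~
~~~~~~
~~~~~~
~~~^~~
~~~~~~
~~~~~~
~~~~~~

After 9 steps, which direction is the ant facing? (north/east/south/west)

west

[0] ~~~~~~
~~~~~~
~~~~~~
~~~~~~
~~~^~~
~~~~~~
~~~~~~
~~~~~~
[1] ~~~~~~
~~~~~~
~~~~~~
~~~~~~
~~~+>~
~~~~~~
~~~~~~
~~~~~~
[2] ~~~~~~
~~~~~~
~~~~~~
~~~~~~
~~~++~
~~~~v~
~~~~~~
~~~~~~
[3] ~~~~~~
~~~~~~
~~~~~~
~~~~~~
~~~++~
~~~<+~
~~~~~~
~~~~~~
[4] ~~~~~~
~~~~~~
~~~~~~
~~~~~~
~~~^+~
~~~++~
~~~~~~
~~~~~~
[5] ~~~~~~
~~~~~~
~~~~~~
~~~~~~
~~<~+~
~~~++~
~~~~~~
~~~~~~
[6] ~~~~~~
~~~~~~
~~~~~~
~~^~~~
~~+~+~
~~~++~
~~~~~~
~~~~~~
[7] ~~~~~~
~~~~~~
~~~~~~
~~+>~~
~~+~+~
~~~++~
~~~~~~
~~~~~~
[8] ~~~~~~
~~~~~~
~~~~~~
~~++~~
~~+v+~
~~~++~
~~~~~~
~~~~~~
[9] ~~~~~~
~~~~~~
~~~~~~
~~++~~
~~<++~
~~~++~
~~~~~~
~~~~~~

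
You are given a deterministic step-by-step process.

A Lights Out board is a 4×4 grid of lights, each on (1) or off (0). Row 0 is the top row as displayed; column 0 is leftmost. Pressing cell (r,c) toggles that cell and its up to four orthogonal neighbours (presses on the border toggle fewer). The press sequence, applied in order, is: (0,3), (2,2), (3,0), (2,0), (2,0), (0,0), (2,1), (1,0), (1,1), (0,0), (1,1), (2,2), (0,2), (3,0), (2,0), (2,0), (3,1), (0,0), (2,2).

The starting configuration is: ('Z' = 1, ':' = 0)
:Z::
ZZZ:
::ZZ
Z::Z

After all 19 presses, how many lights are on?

8

k=0  :Z::
ZZZ:
::ZZ
Z::Z
k=1  :ZZZ
ZZZZ
::ZZ
Z::Z
k=2  :ZZZ
ZZ:Z
:Z::
Z:ZZ
k=3  :ZZZ
ZZ:Z
ZZ::
:ZZZ
k=4  :ZZZ
:Z:Z
::::
ZZZZ
k=5  :ZZZ
ZZ:Z
ZZ::
:ZZZ
k=6  Z:ZZ
:Z:Z
ZZ::
:ZZZ
k=7  Z:ZZ
:::Z
::Z:
::ZZ
k=8  ::ZZ
ZZ:Z
Z:Z:
::ZZ
k=9  :ZZZ
::ZZ
ZZZ:
::ZZ
k=10  Z:ZZ
Z:ZZ
ZZZ:
::ZZ
k=11  ZZZZ
:Z:Z
Z:Z:
::ZZ
k=12  ZZZZ
:ZZZ
ZZ:Z
:::Z
k=13  Z:::
:Z:Z
ZZ:Z
:::Z
k=14  Z:::
:Z:Z
:Z:Z
ZZ:Z
k=15  Z:::
ZZ:Z
Z::Z
:Z:Z
k=16  Z:::
:Z:Z
:Z:Z
ZZ:Z
k=17  Z:::
:Z:Z
:::Z
::ZZ
k=18  :Z::
ZZ:Z
:::Z
::ZZ
k=19  :Z::
ZZZZ
:ZZ:
:::Z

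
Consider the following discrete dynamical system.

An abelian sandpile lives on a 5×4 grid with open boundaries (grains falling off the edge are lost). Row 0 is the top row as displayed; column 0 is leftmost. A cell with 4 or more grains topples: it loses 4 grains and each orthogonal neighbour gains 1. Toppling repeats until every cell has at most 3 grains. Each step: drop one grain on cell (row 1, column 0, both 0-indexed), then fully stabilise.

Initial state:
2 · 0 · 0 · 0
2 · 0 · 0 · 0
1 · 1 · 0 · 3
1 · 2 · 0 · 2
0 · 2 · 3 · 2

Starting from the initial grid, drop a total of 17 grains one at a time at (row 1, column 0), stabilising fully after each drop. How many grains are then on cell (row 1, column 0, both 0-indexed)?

k=0  2 · 0 · 0 · 0
2 · 0 · 0 · 0
1 · 1 · 0 · 3
1 · 2 · 0 · 2
0 · 2 · 3 · 2
k=1  2 · 0 · 0 · 0
3 · 0 · 0 · 0
1 · 1 · 0 · 3
1 · 2 · 0 · 2
0 · 2 · 3 · 2
k=2  3 · 0 · 0 · 0
0 · 1 · 0 · 0
2 · 1 · 0 · 3
1 · 2 · 0 · 2
0 · 2 · 3 · 2
k=3  3 · 0 · 0 · 0
1 · 1 · 0 · 0
2 · 1 · 0 · 3
1 · 2 · 0 · 2
0 · 2 · 3 · 2
k=4  3 · 0 · 0 · 0
2 · 1 · 0 · 0
2 · 1 · 0 · 3
1 · 2 · 0 · 2
0 · 2 · 3 · 2
k=5  3 · 0 · 0 · 0
3 · 1 · 0 · 0
2 · 1 · 0 · 3
1 · 2 · 0 · 2
0 · 2 · 3 · 2
k=6  0 · 1 · 0 · 0
1 · 2 · 0 · 0
3 · 1 · 0 · 3
1 · 2 · 0 · 2
0 · 2 · 3 · 2
k=7  0 · 1 · 0 · 0
2 · 2 · 0 · 0
3 · 1 · 0 · 3
1 · 2 · 0 · 2
0 · 2 · 3 · 2
k=8  0 · 1 · 0 · 0
3 · 2 · 0 · 0
3 · 1 · 0 · 3
1 · 2 · 0 · 2
0 · 2 · 3 · 2
k=9  1 · 1 · 0 · 0
1 · 3 · 0 · 0
0 · 2 · 0 · 3
2 · 2 · 0 · 2
0 · 2 · 3 · 2
k=10  1 · 1 · 0 · 0
2 · 3 · 0 · 0
0 · 2 · 0 · 3
2 · 2 · 0 · 2
0 · 2 · 3 · 2
k=11  1 · 1 · 0 · 0
3 · 3 · 0 · 0
0 · 2 · 0 · 3
2 · 2 · 0 · 2
0 · 2 · 3 · 2
k=12  2 · 2 · 0 · 0
1 · 0 · 1 · 0
1 · 3 · 0 · 3
2 · 2 · 0 · 2
0 · 2 · 3 · 2
k=13  2 · 2 · 0 · 0
2 · 0 · 1 · 0
1 · 3 · 0 · 3
2 · 2 · 0 · 2
0 · 2 · 3 · 2
k=14  2 · 2 · 0 · 0
3 · 0 · 1 · 0
1 · 3 · 0 · 3
2 · 2 · 0 · 2
0 · 2 · 3 · 2
k=15  3 · 2 · 0 · 0
0 · 1 · 1 · 0
2 · 3 · 0 · 3
2 · 2 · 0 · 2
0 · 2 · 3 · 2
k=16  3 · 2 · 0 · 0
1 · 1 · 1 · 0
2 · 3 · 0 · 3
2 · 2 · 0 · 2
0 · 2 · 3 · 2
k=17  3 · 2 · 0 · 0
2 · 1 · 1 · 0
2 · 3 · 0 · 3
2 · 2 · 0 · 2
0 · 2 · 3 · 2

2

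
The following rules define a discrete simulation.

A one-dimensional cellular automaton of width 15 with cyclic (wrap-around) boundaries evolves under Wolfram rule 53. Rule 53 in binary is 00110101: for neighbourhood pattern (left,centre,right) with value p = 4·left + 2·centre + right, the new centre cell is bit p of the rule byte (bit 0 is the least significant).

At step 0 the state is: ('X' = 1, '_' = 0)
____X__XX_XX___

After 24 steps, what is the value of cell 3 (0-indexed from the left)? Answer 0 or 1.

0) ____X__XX_XX___
1) XXX_XX___X__XXX
2) ___X__XX_XX____
3) XX_XX___X__XXXX
4) __X__XX_XX_____
5) X_XX___X__XXXXX
6) _X__XX_XX______
7) _XX___X__XXXXXX
8) X__XX_XX_______
9) XX___X__XXXXXX_
10) __XX_XX_______X
11) X___X__XXXXXX_X
12) _XX_XX_______X_
13) ___X__XXXXXX_XX
14) XX_XX_______X__
15) __X__XXXXXX_XX_
16) X_XX_______X__X
17) _X__XXXXXX_XX__
18) _XX_______X__XX
19) X__XXXXXX_XX___
20) XX_______X__XX_
21) __XXXXXX_XX___X
22) X_______X__XX_X
23) _XXXXXX_XX___X_
24) _______X__XX_XX

0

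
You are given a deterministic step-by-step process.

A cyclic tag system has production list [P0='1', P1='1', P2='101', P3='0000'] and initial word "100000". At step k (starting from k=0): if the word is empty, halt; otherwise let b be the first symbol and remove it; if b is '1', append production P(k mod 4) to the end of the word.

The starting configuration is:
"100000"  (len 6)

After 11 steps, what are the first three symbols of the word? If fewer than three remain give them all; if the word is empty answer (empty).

t=0: "100000"  (len 6)
t=1: "000001"  (len 6)
t=2: "00001"  (len 5)
t=3: "0001"  (len 4)
t=4: "001"  (len 3)
t=5: "01"  (len 2)
t=6: "1"  (len 1)
t=7: "101"  (len 3)
t=8: "010000"  (len 6)
t=9: "10000"  (len 5)
t=10: "00001"  (len 5)
t=11: "0001"  (len 4)

000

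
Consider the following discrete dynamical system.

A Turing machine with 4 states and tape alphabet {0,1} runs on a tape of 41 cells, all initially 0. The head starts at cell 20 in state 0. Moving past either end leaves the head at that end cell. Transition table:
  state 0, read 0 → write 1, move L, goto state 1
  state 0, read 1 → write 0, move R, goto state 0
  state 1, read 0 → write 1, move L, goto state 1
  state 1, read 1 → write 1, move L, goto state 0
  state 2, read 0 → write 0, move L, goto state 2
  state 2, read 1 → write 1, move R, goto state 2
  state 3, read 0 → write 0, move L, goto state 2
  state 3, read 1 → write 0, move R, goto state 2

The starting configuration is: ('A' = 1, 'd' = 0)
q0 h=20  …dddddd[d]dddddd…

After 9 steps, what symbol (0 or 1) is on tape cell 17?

1

[0] q0 h=20  …dddddd[d]dddddd…
[1] q1 h=19  …dddddd[d]Addddd…
[2] q1 h=18  …dddddd[d]AAdddd…
[3] q1 h=17  …dddddd[d]AAAddd…
[4] q1 h=16  …dddddd[d]AAAAdd…
[5] q1 h=15  …dddddd[d]AAAAAd…
[6] q1 h=14  …dddddd[d]AAAAAA…
[7] q1 h=13  …dddddd[d]AAAAAA…
[8] q1 h=12  …dddddd[d]AAAAAA…
[9] q1 h=11  …dddddd[d]AAAAAA…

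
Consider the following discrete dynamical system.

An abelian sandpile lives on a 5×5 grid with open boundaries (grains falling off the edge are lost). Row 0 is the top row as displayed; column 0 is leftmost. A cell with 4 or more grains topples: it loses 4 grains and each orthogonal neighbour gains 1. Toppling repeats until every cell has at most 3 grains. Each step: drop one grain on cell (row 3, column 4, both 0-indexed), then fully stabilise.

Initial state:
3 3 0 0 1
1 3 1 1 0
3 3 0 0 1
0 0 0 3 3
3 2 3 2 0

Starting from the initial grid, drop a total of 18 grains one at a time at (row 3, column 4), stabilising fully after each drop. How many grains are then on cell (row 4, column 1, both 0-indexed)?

3

k=0  3 3 0 0 1
1 3 1 1 0
3 3 0 0 1
0 0 0 3 3
3 2 3 2 0
k=1  3 3 0 0 1
1 3 1 1 0
3 3 0 1 2
0 0 1 0 1
3 2 3 3 1
k=2  3 3 0 0 1
1 3 1 1 0
3 3 0 1 2
0 0 1 0 2
3 2 3 3 1
k=3  3 3 0 0 1
1 3 1 1 0
3 3 0 1 2
0 0 1 0 3
3 2 3 3 1
k=4  3 3 0 0 1
1 3 1 1 0
3 3 0 1 3
0 0 1 1 0
3 2 3 3 2
k=5  3 3 0 0 1
1 3 1 1 0
3 3 0 1 3
0 0 1 1 1
3 2 3 3 2
k=6  3 3 0 0 1
1 3 1 1 0
3 3 0 1 3
0 0 1 1 2
3 2 3 3 2
k=7  3 3 0 0 1
1 3 1 1 0
3 3 0 1 3
0 0 1 1 3
3 2 3 3 2
k=8  3 3 0 0 1
1 3 1 1 1
3 3 0 2 0
0 0 1 2 1
3 2 3 3 3
k=9  3 3 0 0 1
1 3 1 1 1
3 3 0 2 0
0 0 1 2 2
3 2 3 3 3
k=10  3 3 0 0 1
1 3 1 1 1
3 3 0 2 0
0 0 1 2 3
3 2 3 3 3
k=11  3 3 0 0 1
1 3 1 1 1
3 3 0 3 1
0 0 3 0 2
3 3 0 2 1
k=12  3 3 0 0 1
1 3 1 1 1
3 3 0 3 1
0 0 3 0 3
3 3 0 2 1
k=13  3 3 0 0 1
1 3 1 1 1
3 3 0 3 2
0 0 3 1 0
3 3 0 2 2
k=14  3 3 0 0 1
1 3 1 1 1
3 3 0 3 2
0 0 3 1 1
3 3 0 2 2
k=15  3 3 0 0 1
1 3 1 1 1
3 3 0 3 2
0 0 3 1 2
3 3 0 2 2
k=16  3 3 0 0 1
1 3 1 1 1
3 3 0 3 2
0 0 3 1 3
3 3 0 2 2
k=17  3 3 0 0 1
1 3 1 1 1
3 3 0 3 3
0 0 3 2 0
3 3 0 2 3
k=18  3 3 0 0 1
1 3 1 1 1
3 3 0 3 3
0 0 3 2 1
3 3 0 2 3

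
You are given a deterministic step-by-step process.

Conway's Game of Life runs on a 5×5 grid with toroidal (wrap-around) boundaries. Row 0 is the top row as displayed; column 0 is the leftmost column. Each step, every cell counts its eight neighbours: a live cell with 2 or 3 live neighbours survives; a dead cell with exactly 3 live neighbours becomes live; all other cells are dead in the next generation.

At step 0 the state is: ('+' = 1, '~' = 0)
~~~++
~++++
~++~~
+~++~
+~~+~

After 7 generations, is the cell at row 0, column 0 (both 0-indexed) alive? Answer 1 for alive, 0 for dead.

1

k=0  ~~~++
~++++
~++~~
+~++~
+~~+~
k=1  ~+~~~
~+~~+
~~~~~
+~~+~
++~~~
k=2  ~++~~
+~~~~
+~~~+
++~~+
+++~+
k=3  ~~+++
+~~~+
~~~~~
~~+~~
~~~~+
k=4  ~~~~~
+~~~+
~~~~~
~~~~~
~~+~+
k=5  +~~++
~~~~~
~~~~~
~~~~~
~~~~~
k=6  ~~~~+
~~~~+
~~~~~
~~~~~
~~~~+
k=7  +~~++
~~~~~
~~~~~
~~~~~
~~~~~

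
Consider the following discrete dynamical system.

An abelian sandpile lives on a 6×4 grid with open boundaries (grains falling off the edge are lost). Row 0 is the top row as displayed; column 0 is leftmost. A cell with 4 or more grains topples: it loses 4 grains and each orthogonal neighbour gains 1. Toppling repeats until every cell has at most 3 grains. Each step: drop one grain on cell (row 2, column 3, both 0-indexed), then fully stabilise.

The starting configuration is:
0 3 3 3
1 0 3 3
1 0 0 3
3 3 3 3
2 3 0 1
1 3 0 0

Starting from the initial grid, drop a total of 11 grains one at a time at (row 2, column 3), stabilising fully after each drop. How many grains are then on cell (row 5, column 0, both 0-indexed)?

3

t=0: 0 3 3 3
1 0 3 3
1 0 0 3
3 3 3 3
2 3 0 1
1 3 0 0
t=1: 1 0 2 1
1 2 1 2
2 1 3 2
1 2 1 1
0 2 2 2
3 0 1 0
t=2: 1 0 2 1
1 2 1 2
2 1 3 3
1 2 1 1
0 2 2 2
3 0 1 0
t=3: 1 0 2 1
1 2 2 3
2 2 0 1
1 2 2 2
0 2 2 2
3 0 1 0
t=4: 1 0 2 1
1 2 2 3
2 2 0 2
1 2 2 2
0 2 2 2
3 0 1 0
t=5: 1 0 2 1
1 2 2 3
2 2 0 3
1 2 2 2
0 2 2 2
3 0 1 0
t=6: 1 0 2 2
1 2 3 0
2 2 1 1
1 2 2 3
0 2 2 2
3 0 1 0
t=7: 1 0 2 2
1 2 3 0
2 2 1 2
1 2 2 3
0 2 2 2
3 0 1 0
t=8: 1 0 2 2
1 2 3 0
2 2 1 3
1 2 2 3
0 2 2 2
3 0 1 0
t=9: 1 0 2 2
1 2 3 1
2 2 2 1
1 2 3 0
0 2 2 3
3 0 1 0
t=10: 1 0 2 2
1 2 3 1
2 2 2 2
1 2 3 0
0 2 2 3
3 0 1 0
t=11: 1 0 2 2
1 2 3 1
2 2 2 3
1 2 3 0
0 2 2 3
3 0 1 0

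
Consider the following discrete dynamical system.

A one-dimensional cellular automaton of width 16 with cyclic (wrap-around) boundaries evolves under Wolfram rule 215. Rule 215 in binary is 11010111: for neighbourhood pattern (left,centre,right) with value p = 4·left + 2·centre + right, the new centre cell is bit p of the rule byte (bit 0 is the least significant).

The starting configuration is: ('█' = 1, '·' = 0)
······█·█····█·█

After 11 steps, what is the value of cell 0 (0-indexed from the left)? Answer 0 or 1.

step 0: ······█·█····█·█
step 1: ███████·██████·█
step 2: ███████··█████··
step 3: ·████████·██████
step 4: ··███████··█████
step 5: ██·████████·████
step 6: ██··███████··███
step 7: ████·████████·██
step 8: ████··███████··█
step 9: ██████·████████·
step 10: ·█████··███████·
step 11: █·██████·███████

1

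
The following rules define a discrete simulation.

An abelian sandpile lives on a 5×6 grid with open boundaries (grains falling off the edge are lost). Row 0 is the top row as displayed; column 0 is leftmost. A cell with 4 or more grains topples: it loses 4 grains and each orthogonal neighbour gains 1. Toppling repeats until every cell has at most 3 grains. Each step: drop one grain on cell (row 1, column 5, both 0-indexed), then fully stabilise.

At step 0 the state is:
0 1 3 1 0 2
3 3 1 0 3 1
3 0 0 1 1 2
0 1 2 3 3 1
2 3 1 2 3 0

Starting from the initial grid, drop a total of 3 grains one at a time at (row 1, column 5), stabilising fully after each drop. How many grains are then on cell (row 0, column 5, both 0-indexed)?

gen 0: 0 1 3 1 0 2
3 3 1 0 3 1
3 0 0 1 1 2
0 1 2 3 3 1
2 3 1 2 3 0
gen 1: 0 1 3 1 0 2
3 3 1 0 3 2
3 0 0 1 1 2
0 1 2 3 3 1
2 3 1 2 3 0
gen 2: 0 1 3 1 0 2
3 3 1 0 3 3
3 0 0 1 1 2
0 1 2 3 3 1
2 3 1 2 3 0
gen 3: 0 1 3 1 1 3
3 3 1 1 0 1
3 0 0 1 2 3
0 1 2 3 3 1
2 3 1 2 3 0

3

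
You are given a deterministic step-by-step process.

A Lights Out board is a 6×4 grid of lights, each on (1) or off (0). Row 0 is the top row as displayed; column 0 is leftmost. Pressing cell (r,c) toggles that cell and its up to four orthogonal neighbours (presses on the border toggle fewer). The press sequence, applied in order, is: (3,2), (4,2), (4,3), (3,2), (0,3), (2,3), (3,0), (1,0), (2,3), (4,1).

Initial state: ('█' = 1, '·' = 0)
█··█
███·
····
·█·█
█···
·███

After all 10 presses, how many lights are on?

8

step 0: █··█
███·
····
·█·█
█···
·███
step 1: █··█
███·
··█·
··█·
█·█·
·███
step 2: █··█
███·
··█·
····
██·█
·█·█
step 3: █··█
███·
··█·
···█
███·
·█··
step 4: █··█
███·
····
·██·
██··
·█··
step 5: █·█·
████
····
·██·
██··
·█··
step 6: █·█·
███·
··██
·███
██··
·█··
step 7: █·█·
███·
█·██
█·██
·█··
·█··
step 8: ··█·
··█·
··██
█·██
·█··
·█··
step 9: ··█·
··██
····
█·█·
·█··
·█··
step 10: ··█·
··██
····
███·
█·█·
····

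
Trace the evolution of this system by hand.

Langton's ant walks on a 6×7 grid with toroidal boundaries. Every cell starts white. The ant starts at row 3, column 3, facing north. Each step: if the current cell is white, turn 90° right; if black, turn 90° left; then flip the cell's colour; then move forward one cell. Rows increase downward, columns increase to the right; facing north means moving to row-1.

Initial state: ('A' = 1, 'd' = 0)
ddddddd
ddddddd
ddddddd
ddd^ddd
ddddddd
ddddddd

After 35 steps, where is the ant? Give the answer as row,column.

step 0: ddddddd
ddddddd
ddddddd
ddd^ddd
ddddddd
ddddddd
step 1: ddddddd
ddddddd
ddddddd
dddA>dd
ddddddd
ddddddd
step 2: ddddddd
ddddddd
ddddddd
dddAAdd
ddddvdd
ddddddd
step 3: ddddddd
ddddddd
ddddddd
dddAAdd
ddd<Add
ddddddd
step 4: ddddddd
ddddddd
ddddddd
ddd^Add
dddAAdd
ddddddd
step 5: ddddddd
ddddddd
ddddddd
dd<dAdd
dddAAdd
ddddddd
step 6: ddddddd
ddddddd
dd^dddd
ddAdAdd
dddAAdd
ddddddd
step 7: ddddddd
ddddddd
ddA>ddd
ddAdAdd
dddAAdd
ddddddd
step 8: ddddddd
ddddddd
ddAAddd
ddAvAdd
dddAAdd
ddddddd
step 9: ddddddd
ddddddd
ddAAddd
dd<AAdd
dddAAdd
ddddddd
step 10: ddddddd
ddddddd
ddAAddd
dddAAdd
ddvAAdd
ddddddd
step 11: ddddddd
ddddddd
ddAAddd
dddAAdd
d<AAAdd
ddddddd
step 12: ddddddd
ddddddd
ddAAddd
d^dAAdd
dAAAAdd
ddddddd
step 13: ddddddd
ddddddd
ddAAddd
dA>AAdd
dAAAAdd
ddddddd
step 14: ddddddd
ddddddd
ddAAddd
dAAAAdd
dAvAAdd
ddddddd
step 15: ddddddd
ddddddd
ddAAddd
dAAAAdd
dAd>Add
ddddddd
step 16: ddddddd
ddddddd
ddAAddd
dAA^Add
dAddAdd
ddddddd
step 17: ddddddd
ddddddd
ddAAddd
dA<dAdd
dAddAdd
ddddddd
step 18: ddddddd
ddddddd
ddAAddd
dAddAdd
dAvdAdd
ddddddd
step 19: ddddddd
ddddddd
ddAAddd
dAddAdd
d<AdAdd
ddddddd
step 20: ddddddd
ddddddd
ddAAddd
dAddAdd
ddAdAdd
dvddddd
step 21: ddddddd
ddddddd
ddAAddd
dAddAdd
ddAdAdd
<Addddd
step 22: ddddddd
ddddddd
ddAAddd
dAddAdd
^dAdAdd
AAddddd
step 23: ddddddd
ddddddd
ddAAddd
dAddAdd
A>AdAdd
AAddddd
step 24: ddddddd
ddddddd
ddAAddd
dAddAdd
AAAdAdd
Avddddd
step 25: ddddddd
ddddddd
ddAAddd
dAddAdd
AAAdAdd
Ad>dddd
step 26: ddvdddd
ddddddd
ddAAddd
dAddAdd
AAAdAdd
AdAdddd
step 27: d<Adddd
ddddddd
ddAAddd
dAddAdd
AAAdAdd
AdAdddd
step 28: dAAdddd
ddddddd
ddAAddd
dAddAdd
AAAdAdd
A^Adddd
step 29: dAAdddd
ddddddd
ddAAddd
dAddAdd
AAAdAdd
AA>dddd
step 30: dAAdddd
ddddddd
ddAAddd
dAddAdd
AA^dAdd
AAddddd
step 31: dAAdddd
ddddddd
ddAAddd
dAddAdd
A<ddAdd
AAddddd
step 32: dAAdddd
ddddddd
ddAAddd
dAddAdd
AdddAdd
Avddddd
step 33: dAAdddd
ddddddd
ddAAddd
dAddAdd
AdddAdd
Ad>dddd
step 34: dAvdddd
ddddddd
ddAAddd
dAddAdd
AdddAdd
AdAdddd
step 35: dAd>ddd
ddddddd
ddAAddd
dAddAdd
AdddAdd
AdAdddd

0,3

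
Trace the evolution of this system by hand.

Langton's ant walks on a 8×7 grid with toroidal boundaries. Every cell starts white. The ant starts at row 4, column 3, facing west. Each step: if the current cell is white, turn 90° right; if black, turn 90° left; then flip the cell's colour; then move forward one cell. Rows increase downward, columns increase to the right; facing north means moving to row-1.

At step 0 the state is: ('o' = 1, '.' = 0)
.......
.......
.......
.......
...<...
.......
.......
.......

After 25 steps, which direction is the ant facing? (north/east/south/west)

north

[0] .......
.......
.......
.......
...<...
.......
.......
.......
[1] .......
.......
.......
...^...
...o...
.......
.......
.......
[2] .......
.......
.......
...o>..
...o...
.......
.......
.......
[3] .......
.......
.......
...oo..
...ov..
.......
.......
.......
[4] .......
.......
.......
...oo..
...<o..
.......
.......
.......
[5] .......
.......
.......
...oo..
....o..
...v...
.......
.......
[6] .......
.......
.......
...oo..
....o..
..<o...
.......
.......
[7] .......
.......
.......
...oo..
..^.o..
..oo...
.......
.......
[8] .......
.......
.......
...oo..
..o>o..
..oo...
.......
.......
[9] .......
.......
.......
...oo..
..ooo..
..ov...
.......
.......
[10] .......
.......
.......
...oo..
..ooo..
..o.>..
.......
.......
[11] .......
.......
.......
...oo..
..ooo..
..o.o..
....v..
.......
[12] .......
.......
.......
...oo..
..ooo..
..o.o..
...<o..
.......
[13] .......
.......
.......
...oo..
..ooo..
..o^o..
...oo..
.......
[14] .......
.......
.......
...oo..
..ooo..
..oo>..
...oo..
.......
[15] .......
.......
.......
...oo..
..oo^..
..oo...
...oo..
.......
[16] .......
.......
.......
...oo..
..o<...
..oo...
...oo..
.......
[17] .......
.......
.......
...oo..
..o....
..ov...
...oo..
.......
[18] .......
.......
.......
...oo..
..o....
..o.>..
...oo..
.......
[19] .......
.......
.......
...oo..
..o....
..o.o..
...ov..
.......
[20] .......
.......
.......
...oo..
..o....
..o.o..
...o.>.
.......
[21] .......
.......
.......
...oo..
..o....
..o.o..
...o.o.
.....v.
[22] .......
.......
.......
...oo..
..o....
..o.o..
...o.o.
....<o.
[23] .......
.......
.......
...oo..
..o....
..o.o..
...o^o.
....oo.
[24] .......
.......
.......
...oo..
..o....
..o.o..
...oo>.
....oo.
[25] .......
.......
.......
...oo..
..o....
..o.o^.
...oo..
....oo.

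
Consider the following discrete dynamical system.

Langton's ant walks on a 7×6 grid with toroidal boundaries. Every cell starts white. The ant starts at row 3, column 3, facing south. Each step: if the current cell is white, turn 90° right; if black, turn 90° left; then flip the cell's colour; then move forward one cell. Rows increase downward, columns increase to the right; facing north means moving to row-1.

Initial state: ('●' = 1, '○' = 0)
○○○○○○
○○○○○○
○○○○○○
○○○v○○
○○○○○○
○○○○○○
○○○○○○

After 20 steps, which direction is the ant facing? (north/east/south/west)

0) ○○○○○○
○○○○○○
○○○○○○
○○○v○○
○○○○○○
○○○○○○
○○○○○○
1) ○○○○○○
○○○○○○
○○○○○○
○○<●○○
○○○○○○
○○○○○○
○○○○○○
2) ○○○○○○
○○○○○○
○○^○○○
○○●●○○
○○○○○○
○○○○○○
○○○○○○
3) ○○○○○○
○○○○○○
○○●>○○
○○●●○○
○○○○○○
○○○○○○
○○○○○○
4) ○○○○○○
○○○○○○
○○●●○○
○○●v○○
○○○○○○
○○○○○○
○○○○○○
5) ○○○○○○
○○○○○○
○○●●○○
○○●○>○
○○○○○○
○○○○○○
○○○○○○
6) ○○○○○○
○○○○○○
○○●●○○
○○●○●○
○○○○v○
○○○○○○
○○○○○○
7) ○○○○○○
○○○○○○
○○●●○○
○○●○●○
○○○<●○
○○○○○○
○○○○○○
8) ○○○○○○
○○○○○○
○○●●○○
○○●^●○
○○○●●○
○○○○○○
○○○○○○
9) ○○○○○○
○○○○○○
○○●●○○
○○●●>○
○○○●●○
○○○○○○
○○○○○○
10) ○○○○○○
○○○○○○
○○●●^○
○○●●○○
○○○●●○
○○○○○○
○○○○○○
11) ○○○○○○
○○○○○○
○○●●●>
○○●●○○
○○○●●○
○○○○○○
○○○○○○
12) ○○○○○○
○○○○○○
○○●●●●
○○●●○v
○○○●●○
○○○○○○
○○○○○○
13) ○○○○○○
○○○○○○
○○●●●●
○○●●<●
○○○●●○
○○○○○○
○○○○○○
14) ○○○○○○
○○○○○○
○○●●^●
○○●●●●
○○○●●○
○○○○○○
○○○○○○
15) ○○○○○○
○○○○○○
○○●<○●
○○●●●●
○○○●●○
○○○○○○
○○○○○○
16) ○○○○○○
○○○○○○
○○●○○●
○○●v●●
○○○●●○
○○○○○○
○○○○○○
17) ○○○○○○
○○○○○○
○○●○○●
○○●○>●
○○○●●○
○○○○○○
○○○○○○
18) ○○○○○○
○○○○○○
○○●○^●
○○●○○●
○○○●●○
○○○○○○
○○○○○○
19) ○○○○○○
○○○○○○
○○●○●>
○○●○○●
○○○●●○
○○○○○○
○○○○○○
20) ○○○○○○
○○○○○^
○○●○●○
○○●○○●
○○○●●○
○○○○○○
○○○○○○

north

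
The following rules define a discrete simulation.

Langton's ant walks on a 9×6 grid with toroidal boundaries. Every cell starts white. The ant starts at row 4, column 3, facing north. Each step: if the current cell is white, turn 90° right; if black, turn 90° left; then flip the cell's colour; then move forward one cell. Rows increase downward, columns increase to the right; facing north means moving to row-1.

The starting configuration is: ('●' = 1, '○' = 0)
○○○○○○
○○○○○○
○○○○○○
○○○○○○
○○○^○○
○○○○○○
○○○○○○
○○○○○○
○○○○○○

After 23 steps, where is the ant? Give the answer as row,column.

5,1

0) ○○○○○○
○○○○○○
○○○○○○
○○○○○○
○○○^○○
○○○○○○
○○○○○○
○○○○○○
○○○○○○
1) ○○○○○○
○○○○○○
○○○○○○
○○○○○○
○○○●>○
○○○○○○
○○○○○○
○○○○○○
○○○○○○
2) ○○○○○○
○○○○○○
○○○○○○
○○○○○○
○○○●●○
○○○○v○
○○○○○○
○○○○○○
○○○○○○
3) ○○○○○○
○○○○○○
○○○○○○
○○○○○○
○○○●●○
○○○<●○
○○○○○○
○○○○○○
○○○○○○
4) ○○○○○○
○○○○○○
○○○○○○
○○○○○○
○○○^●○
○○○●●○
○○○○○○
○○○○○○
○○○○○○
5) ○○○○○○
○○○○○○
○○○○○○
○○○○○○
○○<○●○
○○○●●○
○○○○○○
○○○○○○
○○○○○○
6) ○○○○○○
○○○○○○
○○○○○○
○○^○○○
○○●○●○
○○○●●○
○○○○○○
○○○○○○
○○○○○○
7) ○○○○○○
○○○○○○
○○○○○○
○○●>○○
○○●○●○
○○○●●○
○○○○○○
○○○○○○
○○○○○○
8) ○○○○○○
○○○○○○
○○○○○○
○○●●○○
○○●v●○
○○○●●○
○○○○○○
○○○○○○
○○○○○○
9) ○○○○○○
○○○○○○
○○○○○○
○○●●○○
○○<●●○
○○○●●○
○○○○○○
○○○○○○
○○○○○○
10) ○○○○○○
○○○○○○
○○○○○○
○○●●○○
○○○●●○
○○v●●○
○○○○○○
○○○○○○
○○○○○○
11) ○○○○○○
○○○○○○
○○○○○○
○○●●○○
○○○●●○
○<●●●○
○○○○○○
○○○○○○
○○○○○○
12) ○○○○○○
○○○○○○
○○○○○○
○○●●○○
○^○●●○
○●●●●○
○○○○○○
○○○○○○
○○○○○○
13) ○○○○○○
○○○○○○
○○○○○○
○○●●○○
○●>●●○
○●●●●○
○○○○○○
○○○○○○
○○○○○○
14) ○○○○○○
○○○○○○
○○○○○○
○○●●○○
○●●●●○
○●v●●○
○○○○○○
○○○○○○
○○○○○○
15) ○○○○○○
○○○○○○
○○○○○○
○○●●○○
○●●●●○
○●○>●○
○○○○○○
○○○○○○
○○○○○○
16) ○○○○○○
○○○○○○
○○○○○○
○○●●○○
○●●^●○
○●○○●○
○○○○○○
○○○○○○
○○○○○○
17) ○○○○○○
○○○○○○
○○○○○○
○○●●○○
○●<○●○
○●○○●○
○○○○○○
○○○○○○
○○○○○○
18) ○○○○○○
○○○○○○
○○○○○○
○○●●○○
○●○○●○
○●v○●○
○○○○○○
○○○○○○
○○○○○○
19) ○○○○○○
○○○○○○
○○○○○○
○○●●○○
○●○○●○
○<●○●○
○○○○○○
○○○○○○
○○○○○○
20) ○○○○○○
○○○○○○
○○○○○○
○○●●○○
○●○○●○
○○●○●○
○v○○○○
○○○○○○
○○○○○○
21) ○○○○○○
○○○○○○
○○○○○○
○○●●○○
○●○○●○
○○●○●○
<●○○○○
○○○○○○
○○○○○○
22) ○○○○○○
○○○○○○
○○○○○○
○○●●○○
○●○○●○
^○●○●○
●●○○○○
○○○○○○
○○○○○○
23) ○○○○○○
○○○○○○
○○○○○○
○○●●○○
○●○○●○
●>●○●○
●●○○○○
○○○○○○
○○○○○○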